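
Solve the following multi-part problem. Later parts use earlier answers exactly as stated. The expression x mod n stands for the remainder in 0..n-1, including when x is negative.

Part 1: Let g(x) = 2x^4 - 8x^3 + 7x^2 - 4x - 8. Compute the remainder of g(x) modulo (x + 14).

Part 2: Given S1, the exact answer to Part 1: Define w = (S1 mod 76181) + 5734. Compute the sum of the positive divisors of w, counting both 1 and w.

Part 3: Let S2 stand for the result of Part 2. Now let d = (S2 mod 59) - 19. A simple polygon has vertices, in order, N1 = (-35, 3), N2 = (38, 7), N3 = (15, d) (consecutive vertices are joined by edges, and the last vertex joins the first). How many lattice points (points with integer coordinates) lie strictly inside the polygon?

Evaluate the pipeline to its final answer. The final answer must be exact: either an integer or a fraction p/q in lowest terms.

355

Part 1: remainder = value at the root: 2*(-14)^4 - 8*(-14)^3 + 7*(-14)^2 - 4*(-14)^1 - 8 = (76832) + (21952) + (1372) + (56) + (-8) = 100204; answer 100204
Part 2: S1 = 100204; w = 29757; 29757 = 3 * 7 * 13 * 109; sigma = (1 + 3) * (1 + 7) * (1 + 13) * (1 + 109) = 4 * 8 * 14 * 110 = 49280; answer 49280
Part 3: S2 = 49280; d = -4; cross terms: (-35*7 - 38*3)=-359, (38*-4 - 15*7)=-257, (15*3 - -35*-4)=-95; twice the area = |-711| = 711; area = 711/2; boundary points = 1 + 1 + 1 = 3; strictly interior points = area - boundary/2 + 1 = 355; answer 355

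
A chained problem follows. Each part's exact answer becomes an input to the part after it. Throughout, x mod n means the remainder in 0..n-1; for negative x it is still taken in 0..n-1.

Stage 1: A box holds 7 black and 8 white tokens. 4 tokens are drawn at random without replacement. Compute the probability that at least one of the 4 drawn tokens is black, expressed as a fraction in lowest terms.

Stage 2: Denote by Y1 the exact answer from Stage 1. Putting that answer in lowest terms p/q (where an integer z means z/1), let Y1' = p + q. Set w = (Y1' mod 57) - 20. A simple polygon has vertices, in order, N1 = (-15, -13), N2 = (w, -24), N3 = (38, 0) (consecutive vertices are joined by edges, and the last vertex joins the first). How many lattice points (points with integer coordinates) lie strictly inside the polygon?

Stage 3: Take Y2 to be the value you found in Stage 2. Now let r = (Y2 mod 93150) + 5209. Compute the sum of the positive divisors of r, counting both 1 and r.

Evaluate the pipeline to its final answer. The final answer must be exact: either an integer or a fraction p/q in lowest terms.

11088

Stage 1: total draws C(15,4) = 1365; complement C(8,4) = 70; favorable 1365 - 70 = 1295; P = 37/39; answer 37/39
Stage 2: Y1 = 37/39; threaded value p + q = 76; w = -1; cross terms: (-15*-24 - -1*-13)=347, (-1*0 - 38*-24)=912, (38*-13 - -15*0)=-494; twice the area = |765| = 765; area = 765/2; boundary points = 1 + 3 + 1 = 5; strictly interior points = area - boundary/2 + 1 = 381; answer 381
Stage 3: Y2 = 381; r = 5590; 5590 = 2 * 5 * 13 * 43; sigma = (1 + 2) * (1 + 5) * (1 + 13) * (1 + 43) = 3 * 6 * 14 * 44 = 11088; answer 11088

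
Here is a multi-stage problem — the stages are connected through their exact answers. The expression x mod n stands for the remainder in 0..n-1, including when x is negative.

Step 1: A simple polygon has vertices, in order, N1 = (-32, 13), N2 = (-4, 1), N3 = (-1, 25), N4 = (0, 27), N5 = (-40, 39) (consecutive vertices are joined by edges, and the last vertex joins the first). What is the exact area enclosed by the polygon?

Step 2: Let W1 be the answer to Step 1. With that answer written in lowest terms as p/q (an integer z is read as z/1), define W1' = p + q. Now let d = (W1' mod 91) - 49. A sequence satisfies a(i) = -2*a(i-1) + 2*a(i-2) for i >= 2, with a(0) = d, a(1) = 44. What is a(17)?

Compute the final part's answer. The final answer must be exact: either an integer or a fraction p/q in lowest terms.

423324672

Step 1: cross terms: (-32*1 - -4*13)=20, (-4*25 - -1*1)=-99, (-1*27 - 0*25)=-27, (0*39 - -40*27)=1080, (-40*13 - -32*39)=728; twice the area = |1702| = 1702; area = 851; answer 851
Step 2: W1 = 851; threaded value p + q = 852; d = -16; a(2) = -2*(44) + 2*(-16) = -120; iterating: a(2)=-120, a(3)=328, a(4)=-896, a(5)=2448, a(6)=-6688, a(7)=18272, a(8)=-49920, a(9)=136384, a(10)=-372608, a(11)=1017984, a(12)=-2781184, a(13)=7598336, a(14)=-20759040, a(15)=56714752, a(16)=-154947584, a(17)=423324672; answer 423324672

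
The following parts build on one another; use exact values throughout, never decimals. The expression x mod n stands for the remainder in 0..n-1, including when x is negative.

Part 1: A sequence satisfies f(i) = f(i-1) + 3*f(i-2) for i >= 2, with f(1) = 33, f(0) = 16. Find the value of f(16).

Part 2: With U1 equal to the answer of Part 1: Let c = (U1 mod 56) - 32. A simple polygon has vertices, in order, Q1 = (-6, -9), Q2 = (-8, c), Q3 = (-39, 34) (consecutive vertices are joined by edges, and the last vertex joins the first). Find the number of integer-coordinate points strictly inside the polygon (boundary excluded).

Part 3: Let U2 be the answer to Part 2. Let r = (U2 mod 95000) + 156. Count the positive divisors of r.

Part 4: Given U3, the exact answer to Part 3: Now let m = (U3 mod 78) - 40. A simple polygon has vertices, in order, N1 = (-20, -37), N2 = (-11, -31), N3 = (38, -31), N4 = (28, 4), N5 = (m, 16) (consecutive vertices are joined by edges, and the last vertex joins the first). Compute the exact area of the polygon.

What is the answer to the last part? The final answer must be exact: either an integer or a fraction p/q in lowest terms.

Part 1: f(2) = 1*(33) + 3*(16) = 81; iterating: f(2)=81, f(3)=180, f(4)=423, f(5)=963, f(6)=2232, f(7)=5121, f(8)=11817, f(9)=27180, f(10)=62631, f(11)=144171, f(12)=332064, f(13)=764577, f(14)=1760769, f(15)=4054500, f(16)=9336807; answer 9336807
Part 2: U1 = 9336807; c = 7; cross terms: (-6*7 - -8*-9)=-114, (-8*34 - -39*7)=1, (-39*-9 - -6*34)=555; twice the area = |442| = 442; area = 221; boundary points = 2 + 1 + 1 = 4; strictly interior points = area - boundary/2 + 1 = 220; answer 220
Part 3: U2 = 220; r = 376; 376 = 2^3 * 47; number of divisors = (3+1) * (1+1) = 8; answer 8
Part 4: U3 = 8; m = -32; cross terms: (-20*-31 - -11*-37)=213, (-11*-31 - 38*-31)=1519, (38*4 - 28*-31)=1020, (28*16 - -32*4)=576, (-32*-37 - -20*16)=1504; twice the area = |4832| = 4832; area = 2416; answer 2416

2416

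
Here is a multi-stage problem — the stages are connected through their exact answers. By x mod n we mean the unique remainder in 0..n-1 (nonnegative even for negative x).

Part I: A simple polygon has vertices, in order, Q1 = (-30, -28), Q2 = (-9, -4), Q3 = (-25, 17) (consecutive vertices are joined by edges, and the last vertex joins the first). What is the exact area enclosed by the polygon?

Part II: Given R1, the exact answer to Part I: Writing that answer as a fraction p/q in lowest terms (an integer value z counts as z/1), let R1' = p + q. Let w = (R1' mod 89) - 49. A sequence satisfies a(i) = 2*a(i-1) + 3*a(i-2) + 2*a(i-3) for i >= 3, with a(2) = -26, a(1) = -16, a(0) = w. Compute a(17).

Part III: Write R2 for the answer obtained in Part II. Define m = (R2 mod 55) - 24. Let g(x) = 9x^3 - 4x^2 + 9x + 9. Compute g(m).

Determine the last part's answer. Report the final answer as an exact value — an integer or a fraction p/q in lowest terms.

1863

Part I: cross terms: (-30*-4 - -9*-28)=-132, (-9*17 - -25*-4)=-253, (-25*-28 - -30*17)=1210; twice the area = |825| = 825; area = 825/2; answer 825/2
Part II: R1 = 825/2; threaded value p + q = 827; w = -23; a(3) = 2*(-26) + 3*(-16) + 2*(-23) = -146; iterating: a(3)=-146, a(4)=-402, a(5)=-1294, a(6)=-4086, a(7)=-12858, a(8)=-40562, a(9)=-127870, a(10)=-403142, a(11)=-1271018, a(12)=-4007202, a(13)=-12633742, a(14)=-39831126, a(15)=-125577882, a(16)=-395916626, a(17)=-1248229150; answer -1248229150
Part III: R2 = -1248229150; m = 6; 9*(6)^3 - 4*(6)^2 + 9*(6)^1 + 9 = (1944) + (-144) + (54) + (9) = 1863; answer 1863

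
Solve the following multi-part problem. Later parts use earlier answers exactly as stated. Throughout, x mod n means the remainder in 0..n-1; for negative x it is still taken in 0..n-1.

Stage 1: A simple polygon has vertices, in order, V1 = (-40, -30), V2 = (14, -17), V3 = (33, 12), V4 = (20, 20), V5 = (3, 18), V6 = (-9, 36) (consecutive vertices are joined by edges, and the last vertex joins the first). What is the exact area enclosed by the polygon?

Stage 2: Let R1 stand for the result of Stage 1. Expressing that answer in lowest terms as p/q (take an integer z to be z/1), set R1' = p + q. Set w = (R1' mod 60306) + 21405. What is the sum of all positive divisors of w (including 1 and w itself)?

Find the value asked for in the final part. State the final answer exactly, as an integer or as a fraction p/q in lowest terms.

Stage 1: cross terms: (-40*-17 - 14*-30)=1100, (14*12 - 33*-17)=729, (33*20 - 20*12)=420, (20*18 - 3*20)=300, (3*36 - -9*18)=270, (-9*-30 - -40*36)=1710; twice the area = |4529| = 4529; area = 4529/2; answer 4529/2
Stage 2: R1 = 4529/2; threaded value p + q = 4531; w = 25936; 25936 = 2^4 * 1621; sigma = (1 + 2 + 4 + 8 + 16) * (1 + 1621) = 31 * 1622 = 50282; answer 50282

50282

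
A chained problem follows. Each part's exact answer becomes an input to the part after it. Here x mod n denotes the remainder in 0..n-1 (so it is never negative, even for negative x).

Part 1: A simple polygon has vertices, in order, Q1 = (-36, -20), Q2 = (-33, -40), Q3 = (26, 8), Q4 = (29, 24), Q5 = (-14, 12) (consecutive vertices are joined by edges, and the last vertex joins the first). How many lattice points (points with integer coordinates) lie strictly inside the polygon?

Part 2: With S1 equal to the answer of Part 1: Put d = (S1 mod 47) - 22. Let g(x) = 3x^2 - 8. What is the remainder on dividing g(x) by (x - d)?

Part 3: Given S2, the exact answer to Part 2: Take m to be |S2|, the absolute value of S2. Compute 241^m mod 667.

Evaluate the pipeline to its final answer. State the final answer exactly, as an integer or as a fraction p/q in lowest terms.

498

Part 1: cross terms: (-36*-40 - -33*-20)=780, (-33*8 - 26*-40)=776, (26*24 - 29*8)=392, (29*12 - -14*24)=684, (-14*-20 - -36*12)=712; twice the area = |3344| = 3344; area = 1672; boundary points = 1 + 1 + 1 + 1 + 2 = 6; strictly interior points = area - boundary/2 + 1 = 1670; answer 1670
Part 2: S1 = 1670; d = 3; remainder = value at the root: 3*(3)^2 - 8 = (27) + (-8) = 19; answer 19
Part 3: S2 = 19; m = 19; squarings mod 667: 241^1=241, 241^2=52, 241^4=36, 241^8=629, 241^16=110; 241^19 = 241^1 * 241^2 * 241^16 = 498 (mod 667); answer 498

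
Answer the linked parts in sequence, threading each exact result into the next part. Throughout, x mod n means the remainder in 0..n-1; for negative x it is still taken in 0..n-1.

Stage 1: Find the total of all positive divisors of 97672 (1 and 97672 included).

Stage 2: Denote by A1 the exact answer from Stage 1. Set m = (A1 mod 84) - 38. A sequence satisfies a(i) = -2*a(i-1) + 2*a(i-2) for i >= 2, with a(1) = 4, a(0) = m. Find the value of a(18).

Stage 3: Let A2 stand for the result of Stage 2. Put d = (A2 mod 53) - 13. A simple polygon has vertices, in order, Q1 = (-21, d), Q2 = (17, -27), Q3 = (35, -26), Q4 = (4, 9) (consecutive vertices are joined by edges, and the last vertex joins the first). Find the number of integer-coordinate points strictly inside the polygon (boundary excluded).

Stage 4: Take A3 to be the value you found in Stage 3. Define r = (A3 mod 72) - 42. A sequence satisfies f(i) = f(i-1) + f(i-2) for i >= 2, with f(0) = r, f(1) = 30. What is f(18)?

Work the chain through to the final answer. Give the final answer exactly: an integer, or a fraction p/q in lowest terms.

Stage 1: 97672 = 2^3 * 29 * 421; sigma = (1 + 2 + 4 + 8) * (1 + 29) * (1 + 421) = 15 * 30 * 422 = 189900; answer 189900
Stage 2: A1 = 189900; m = 22; a(2) = -2*(4) + 2*(22) = 36; iterating: a(2)=36, a(3)=-64, a(4)=200, a(5)=-528, a(6)=1456, a(7)=-3968, a(8)=10848, a(9)=-29632, a(10)=80960, a(11)=-221184, a(12)=604288, a(13)=-1650944, a(14)=4510464, a(15)=-12322816, a(16)=33666560, a(17)=-91978752, a(18)=251290624; answer 251290624
Stage 3: A2 = 251290624; d = 15; cross terms: (-21*-27 - 17*15)=312, (17*-26 - 35*-27)=503, (35*9 - 4*-26)=419, (4*15 - -21*9)=249; twice the area = |1483| = 1483; area = 1483/2; boundary points = 2 + 1 + 1 + 1 = 5; strictly interior points = area - boundary/2 + 1 = 740; answer 740
Stage 4: A3 = 740; r = -22; f(2) = 1*(30) + 1*(-22) = 8; iterating: f(2)=8, f(3)=38, f(4)=46, f(5)=84, f(6)=130, f(7)=214, f(8)=344, f(9)=558, f(10)=902, f(11)=1460, f(12)=2362, f(13)=3822, f(14)=6184, f(15)=10006, f(16)=16190, f(17)=26196, f(18)=42386; answer 42386

42386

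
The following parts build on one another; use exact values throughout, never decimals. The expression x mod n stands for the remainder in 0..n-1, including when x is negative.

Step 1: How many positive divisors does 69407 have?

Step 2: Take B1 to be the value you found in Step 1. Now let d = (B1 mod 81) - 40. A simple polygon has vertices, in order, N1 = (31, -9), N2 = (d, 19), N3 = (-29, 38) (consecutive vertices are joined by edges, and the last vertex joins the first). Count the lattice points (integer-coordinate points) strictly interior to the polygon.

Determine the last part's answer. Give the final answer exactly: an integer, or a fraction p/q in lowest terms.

Step 1: 69407 = 13 * 19 * 281; number of divisors = (1+1) * (1+1) * (1+1) = 8; answer 8
Step 2: B1 = 8; d = -32; cross terms: (31*19 - -32*-9)=301, (-32*38 - -29*19)=-665, (-29*-9 - 31*38)=-917; twice the area = |-1281| = 1281; area = 1281/2; boundary points = 7 + 1 + 1 = 9; strictly interior points = area - boundary/2 + 1 = 637; answer 637

637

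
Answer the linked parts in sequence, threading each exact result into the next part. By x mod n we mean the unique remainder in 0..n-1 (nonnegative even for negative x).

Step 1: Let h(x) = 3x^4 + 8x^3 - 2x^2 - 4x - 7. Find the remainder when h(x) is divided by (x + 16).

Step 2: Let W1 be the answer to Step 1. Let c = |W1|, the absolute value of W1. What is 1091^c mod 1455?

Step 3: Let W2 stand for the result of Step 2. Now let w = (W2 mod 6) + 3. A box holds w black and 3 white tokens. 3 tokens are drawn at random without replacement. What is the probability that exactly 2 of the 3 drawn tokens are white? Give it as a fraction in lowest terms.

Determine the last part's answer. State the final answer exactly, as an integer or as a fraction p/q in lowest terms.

15/56

Step 1: remainder = value at the root: 3*(-16)^4 + 8*(-16)^3 - 2*(-16)^2 - 4*(-16)^1 - 7 = (196608) + (-32768) + (-512) + (64) + (-7) = 163385; answer 163385
Step 2: W1 = 163385; c = 163385; squarings mod 1455: 1091^1=1091, 1091^2=91, 1091^4=1006, 1091^8=811, 1091^16=61, 1091^32=811, 1091^64=61, 1091^128=811, 1091^256=61, 1091^512=811, 1091^1024=61, 1091^2048=811, 1091^4096=61, 1091^8192=811, 1091^16384=61, 1091^32768=811, 1091^65536=61, 1091^131072=811; 1091^163385 = 1091^1 * 1091^8 * 1091^16 * 1091^32 * 1091^512 * 1091^1024 * 1091^2048 * 1091^4096 * 1091^8192 * 1091^16384 * 1091^131072 = 1076 (mod 1455); answer 1076
Step 3: W2 = 1076; w = 5; total draws C(8,3) = 56; favorable C(3,2)*C(5,1) = 15; P = 15/56; answer 15/56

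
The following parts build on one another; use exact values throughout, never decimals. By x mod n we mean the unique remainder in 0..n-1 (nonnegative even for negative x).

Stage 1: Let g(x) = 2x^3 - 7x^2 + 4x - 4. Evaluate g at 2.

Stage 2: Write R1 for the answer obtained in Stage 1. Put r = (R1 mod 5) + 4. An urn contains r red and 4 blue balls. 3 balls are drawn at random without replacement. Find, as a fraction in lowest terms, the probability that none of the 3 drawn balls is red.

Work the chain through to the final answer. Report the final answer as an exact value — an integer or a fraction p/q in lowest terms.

Stage 1: 2*(2)^3 - 7*(2)^2 + 4*(2)^1 - 4 = (16) + (-28) + (8) + (-4) = -8; answer -8
Stage 2: R1 = -8; r = 6; total draws C(10,3) = 120; favorable C(4,3) = 4; P = 1/30; answer 1/30

1/30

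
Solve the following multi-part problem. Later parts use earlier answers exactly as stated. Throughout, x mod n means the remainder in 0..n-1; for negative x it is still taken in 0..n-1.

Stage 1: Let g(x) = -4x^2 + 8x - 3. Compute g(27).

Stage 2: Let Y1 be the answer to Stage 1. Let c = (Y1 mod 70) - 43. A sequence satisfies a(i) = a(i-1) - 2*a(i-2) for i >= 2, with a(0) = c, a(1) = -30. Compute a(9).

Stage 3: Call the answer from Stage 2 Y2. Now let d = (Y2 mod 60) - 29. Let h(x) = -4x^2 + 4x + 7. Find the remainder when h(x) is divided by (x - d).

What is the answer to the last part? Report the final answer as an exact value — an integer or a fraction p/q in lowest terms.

Stage 1: -4*(27)^2 + 8*(27)^1 - 3 = (-2916) + (216) + (-3) = -2703; answer -2703
Stage 2: Y1 = -2703; c = -16; a(2) = 1*(-30) - 2*(-16) = 2; iterating: a(2)=2, a(3)=62, a(4)=58, a(5)=-66, a(6)=-182, a(7)=-50, a(8)=314, a(9)=414; answer 414
Stage 3: Y2 = 414; d = 25; remainder = value at the root: -4*(25)^2 + 4*(25)^1 + 7 = (-2500) + (100) + (7) = -2393; answer -2393

-2393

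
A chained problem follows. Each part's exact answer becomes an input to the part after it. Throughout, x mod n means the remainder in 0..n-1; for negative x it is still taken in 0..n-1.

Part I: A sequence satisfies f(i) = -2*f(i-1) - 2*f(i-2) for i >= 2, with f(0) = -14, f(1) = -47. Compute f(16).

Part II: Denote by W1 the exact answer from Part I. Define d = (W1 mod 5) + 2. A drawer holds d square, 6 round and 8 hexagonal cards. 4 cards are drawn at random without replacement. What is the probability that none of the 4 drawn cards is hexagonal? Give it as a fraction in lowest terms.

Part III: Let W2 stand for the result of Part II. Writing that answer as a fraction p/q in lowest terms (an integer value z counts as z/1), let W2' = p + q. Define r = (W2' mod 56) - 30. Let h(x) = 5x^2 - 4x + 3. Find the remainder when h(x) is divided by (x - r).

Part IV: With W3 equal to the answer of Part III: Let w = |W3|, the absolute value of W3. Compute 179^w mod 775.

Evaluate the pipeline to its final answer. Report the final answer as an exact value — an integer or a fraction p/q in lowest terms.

Part I: f(2) = -2*(-47) - 2*(-14) = 122; iterating: f(2)=122, f(3)=-150, f(4)=56, f(5)=188, f(6)=-488, f(7)=600, f(8)=-224, f(9)=-752, f(10)=1952, f(11)=-2400, f(12)=896, f(13)=3008, f(14)=-7808, f(15)=9600, f(16)=-3584; answer -3584
Part II: W1 = -3584; d = 3; total draws C(17,4) = 2380; favorable C(9,4) = 126; P = 9/170; answer 9/170
Part III: W2 = 9/170; threaded value p + q = 179; r = -19; remainder = value at the root: 5*(-19)^2 - 4*(-19)^1 + 3 = (1805) + (76) + (3) = 1884; answer 1884
Part IV: W3 = 1884; w = 1884; squarings mod 775: 179^1=179, 179^2=266, 179^4=231, 179^8=661, 179^16=596, 179^32=266, 179^64=231, 179^128=661, 179^256=596, 179^512=266, 179^1024=231; 179^1884 = 179^4 * 179^8 * 179^16 * 179^64 * 179^256 * 179^512 * 179^1024 = 256 (mod 775); answer 256

256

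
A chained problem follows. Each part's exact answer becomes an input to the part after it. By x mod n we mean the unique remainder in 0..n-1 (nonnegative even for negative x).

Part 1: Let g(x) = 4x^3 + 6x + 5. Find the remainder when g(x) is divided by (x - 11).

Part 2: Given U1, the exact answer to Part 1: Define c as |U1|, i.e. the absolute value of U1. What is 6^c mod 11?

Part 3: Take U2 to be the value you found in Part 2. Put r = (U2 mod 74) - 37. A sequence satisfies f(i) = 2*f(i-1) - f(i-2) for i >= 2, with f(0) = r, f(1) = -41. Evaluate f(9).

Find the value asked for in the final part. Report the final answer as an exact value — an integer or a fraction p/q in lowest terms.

Part 1: remainder = value at the root: 4*(11)^3 + 6*(11)^1 + 5 = (5324) + (66) + (5) = 5395; answer 5395
Part 2: U1 = 5395; c = 5395; squarings mod 11: 6^1=6, 6^2=3, 6^4=9, 6^8=4, 6^16=5, 6^32=3, 6^64=9, 6^128=4, 6^256=5, 6^512=3, 6^1024=9, 6^2048=4, 6^4096=5; 6^5395 = 6^1 * 6^2 * 6^16 * 6^256 * 6^1024 * 6^4096 = 10 (mod 11); answer 10
Part 3: U2 = 10; r = -27; f(2) = 2*(-41) - 1*(-27) = -55; iterating: f(2)=-55, f(3)=-69, f(4)=-83, f(5)=-97, f(6)=-111, f(7)=-125, f(8)=-139, f(9)=-153; answer -153

-153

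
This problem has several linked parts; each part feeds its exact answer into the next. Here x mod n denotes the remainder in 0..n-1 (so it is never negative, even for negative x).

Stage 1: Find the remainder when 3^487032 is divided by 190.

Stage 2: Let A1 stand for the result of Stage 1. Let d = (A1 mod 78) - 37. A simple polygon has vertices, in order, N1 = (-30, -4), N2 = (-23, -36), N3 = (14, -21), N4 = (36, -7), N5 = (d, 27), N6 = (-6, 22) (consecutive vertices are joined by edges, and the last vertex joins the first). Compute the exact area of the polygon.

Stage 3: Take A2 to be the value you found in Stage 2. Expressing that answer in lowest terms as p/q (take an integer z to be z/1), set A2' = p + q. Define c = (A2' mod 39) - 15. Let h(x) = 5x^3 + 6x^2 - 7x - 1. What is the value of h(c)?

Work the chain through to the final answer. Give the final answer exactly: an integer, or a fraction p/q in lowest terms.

Stage 1: squarings mod 190: 3^1=3, 3^2=9, 3^4=81, 3^8=101, 3^16=131, 3^32=61, 3^64=111, 3^128=161, 3^256=81, 3^512=101, 3^1024=131, 3^2048=61, 3^4096=111, 3^8192=161, 3^16384=81, 3^32768=101, 3^65536=131, 3^131072=61, 3^262144=111; 3^487032 = 3^8 * 3^16 * 3^32 * 3^64 * 3^512 * 3^1024 * 3^2048 * 3^8192 * 3^16384 * 3^65536 * 3^131072 * 3^262144 = 121 (mod 190); answer 121
Stage 2: A1 = 121; d = 6; cross terms: (-30*-36 - -23*-4)=988, (-23*-21 - 14*-36)=987, (14*-7 - 36*-21)=658, (36*27 - 6*-7)=1014, (6*22 - -6*27)=294, (-6*-4 - -30*22)=684; twice the area = |4625| = 4625; area = 4625/2; answer 4625/2
Stage 3: A2 = 4625/2; threaded value p + q = 4627; c = 10; 5*(10)^3 + 6*(10)^2 - 7*(10)^1 - 1 = (5000) + (600) + (-70) + (-1) = 5529; answer 5529

5529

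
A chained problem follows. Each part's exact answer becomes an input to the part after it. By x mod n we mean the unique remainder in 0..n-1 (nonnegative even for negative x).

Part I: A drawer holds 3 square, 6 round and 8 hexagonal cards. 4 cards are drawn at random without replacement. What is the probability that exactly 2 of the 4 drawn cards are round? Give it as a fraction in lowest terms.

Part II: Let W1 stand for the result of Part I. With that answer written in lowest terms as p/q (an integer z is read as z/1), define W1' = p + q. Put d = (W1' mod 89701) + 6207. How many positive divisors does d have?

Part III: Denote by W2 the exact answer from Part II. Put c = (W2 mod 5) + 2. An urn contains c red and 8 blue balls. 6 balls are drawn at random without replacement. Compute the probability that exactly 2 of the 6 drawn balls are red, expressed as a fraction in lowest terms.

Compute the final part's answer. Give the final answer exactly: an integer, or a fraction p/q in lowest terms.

Part I: total draws C(17,4) = 2380; favorable C(6,2)*C(11,2) = 825; P = 165/476; answer 165/476
Part II: W1 = 165/476; threaded value p + q = 641; d = 6848; 6848 = 2^6 * 107; number of divisors = (6+1) * (1+1) = 14; answer 14
Part III: W2 = 14; c = 6; total draws C(14,6) = 3003; favorable C(6,2)*C(8,4) = 1050; P = 50/143; answer 50/143

50/143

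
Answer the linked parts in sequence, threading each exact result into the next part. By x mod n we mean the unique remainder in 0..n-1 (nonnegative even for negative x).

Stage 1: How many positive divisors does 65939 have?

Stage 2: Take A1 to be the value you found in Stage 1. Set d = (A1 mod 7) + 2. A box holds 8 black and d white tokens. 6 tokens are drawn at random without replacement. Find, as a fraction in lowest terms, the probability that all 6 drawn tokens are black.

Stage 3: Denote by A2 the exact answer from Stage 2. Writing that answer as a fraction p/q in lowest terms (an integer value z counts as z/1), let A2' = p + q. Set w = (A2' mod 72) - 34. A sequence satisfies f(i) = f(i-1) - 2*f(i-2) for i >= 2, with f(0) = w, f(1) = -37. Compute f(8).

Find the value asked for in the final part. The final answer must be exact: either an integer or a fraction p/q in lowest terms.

Stage 1: 65939 = 233 * 283; number of divisors = (1+1) * (1+1) = 4; answer 4
Stage 2: A1 = 4; d = 6; total draws C(14,6) = 3003; favorable C(8,6) = 28; P = 4/429; answer 4/429
Stage 3: A2 = 4/429; threaded value p + q = 433; w = -33; f(2) = 1*(-37) - 2*(-33) = 29; iterating: f(2)=29, f(3)=103, f(4)=45, f(5)=-161, f(6)=-251, f(7)=71, f(8)=573; answer 573

573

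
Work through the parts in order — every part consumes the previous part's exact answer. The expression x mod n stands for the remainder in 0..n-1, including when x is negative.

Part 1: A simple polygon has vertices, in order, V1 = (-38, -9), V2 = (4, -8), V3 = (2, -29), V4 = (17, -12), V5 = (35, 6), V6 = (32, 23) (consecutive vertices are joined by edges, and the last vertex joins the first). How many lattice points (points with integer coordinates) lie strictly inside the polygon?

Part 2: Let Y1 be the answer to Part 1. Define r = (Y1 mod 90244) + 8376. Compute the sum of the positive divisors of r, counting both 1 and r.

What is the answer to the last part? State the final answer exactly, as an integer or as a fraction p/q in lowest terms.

Part 1: cross terms: (-38*-8 - 4*-9)=340, (4*-29 - 2*-8)=-100, (2*-12 - 17*-29)=469, (17*6 - 35*-12)=522, (35*23 - 32*6)=613, (32*-9 - -38*23)=586; twice the area = |2430| = 2430; area = 1215; boundary points = 1 + 1 + 1 + 18 + 1 + 2 = 24; strictly interior points = area - boundary/2 + 1 = 1204; answer 1204
Part 2: Y1 = 1204; r = 9580; 9580 = 2^2 * 5 * 479; sigma = (1 + 2 + 4) * (1 + 5) * (1 + 479) = 7 * 6 * 480 = 20160; answer 20160

20160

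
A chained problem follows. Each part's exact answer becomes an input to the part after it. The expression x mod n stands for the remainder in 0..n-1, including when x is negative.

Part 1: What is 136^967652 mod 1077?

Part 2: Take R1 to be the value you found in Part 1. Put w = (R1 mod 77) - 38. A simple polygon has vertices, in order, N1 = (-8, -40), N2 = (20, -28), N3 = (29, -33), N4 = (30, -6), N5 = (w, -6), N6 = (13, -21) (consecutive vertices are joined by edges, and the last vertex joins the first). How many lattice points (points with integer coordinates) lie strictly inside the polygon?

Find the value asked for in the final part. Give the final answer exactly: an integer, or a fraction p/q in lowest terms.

Part 1: squarings mod 1077: 136^1=136, 136^2=187, 136^4=505, 136^8=853, 136^16=634, 136^32=235, 136^64=298, 136^128=490, 136^256=1006, 136^512=733, 136^1024=943, 136^2048=724, 136^4096=754, 136^8192=937, 136^16384=214, 136^32768=562, 136^65536=283, 136^131072=391, 136^262144=1024, 136^524288=655; 136^967652 = 136^4 * 136^32 * 136^64 * 136^128 * 136^256 * 136^512 * 136^16384 * 136^32768 * 136^131072 * 136^262144 * 136^524288 = 940 (mod 1077); answer 940
Part 2: R1 = 940; w = -22; cross terms: (-8*-28 - 20*-40)=1024, (20*-33 - 29*-28)=152, (29*-6 - 30*-33)=816, (30*-6 - -22*-6)=-312, (-22*-21 - 13*-6)=540, (13*-40 - -8*-21)=-688; twice the area = |1532| = 1532; area = 766; boundary points = 4 + 1 + 1 + 52 + 5 + 1 = 64; strictly interior points = area - boundary/2 + 1 = 735; answer 735

735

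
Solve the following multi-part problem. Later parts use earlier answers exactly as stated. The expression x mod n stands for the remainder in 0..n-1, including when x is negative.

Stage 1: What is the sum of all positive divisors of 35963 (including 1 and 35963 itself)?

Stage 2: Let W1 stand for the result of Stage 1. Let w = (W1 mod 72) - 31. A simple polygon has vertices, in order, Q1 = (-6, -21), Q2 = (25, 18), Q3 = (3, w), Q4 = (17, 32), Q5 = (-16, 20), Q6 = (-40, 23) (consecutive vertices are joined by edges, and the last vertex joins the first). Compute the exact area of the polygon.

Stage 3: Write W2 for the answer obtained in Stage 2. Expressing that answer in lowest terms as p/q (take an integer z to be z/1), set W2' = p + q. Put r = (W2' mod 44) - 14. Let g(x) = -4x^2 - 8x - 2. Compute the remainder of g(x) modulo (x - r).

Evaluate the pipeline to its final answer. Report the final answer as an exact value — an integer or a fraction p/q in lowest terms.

Stage 1: 35963 is prime, so its only divisors are 1 and 35963; sigma = 1 + 35963 = 35964; answer 35964
Stage 2: W1 = 35964; w = 5; cross terms: (-6*18 - 25*-21)=417, (25*5 - 3*18)=71, (3*32 - 17*5)=11, (17*20 - -16*32)=852, (-16*23 - -40*20)=432, (-40*-21 - -6*23)=978; twice the area = |2761| = 2761; area = 2761/2; answer 2761/2
Stage 3: W2 = 2761/2; threaded value p + q = 2763; r = 21; remainder = value at the root: -4*(21)^2 - 8*(21)^1 - 2 = (-1764) + (-168) + (-2) = -1934; answer -1934

-1934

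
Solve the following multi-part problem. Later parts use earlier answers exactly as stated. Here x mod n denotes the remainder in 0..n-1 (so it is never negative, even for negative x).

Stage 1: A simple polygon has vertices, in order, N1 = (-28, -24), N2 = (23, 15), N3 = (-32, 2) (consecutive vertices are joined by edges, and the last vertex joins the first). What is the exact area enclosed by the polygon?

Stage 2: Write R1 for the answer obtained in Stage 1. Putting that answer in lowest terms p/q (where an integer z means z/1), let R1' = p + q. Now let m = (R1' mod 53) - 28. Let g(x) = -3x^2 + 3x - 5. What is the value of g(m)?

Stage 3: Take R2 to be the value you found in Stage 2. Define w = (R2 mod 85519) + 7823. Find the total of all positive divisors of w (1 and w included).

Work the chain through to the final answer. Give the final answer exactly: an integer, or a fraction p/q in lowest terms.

Stage 1: cross terms: (-28*15 - 23*-24)=132, (23*2 - -32*15)=526, (-32*-24 - -28*2)=824; twice the area = |1482| = 1482; area = 741; answer 741
Stage 2: R1 = 741; threaded value p + q = 742; m = -28; -3*(-28)^2 + 3*(-28)^1 - 5 = (-2352) + (-84) + (-5) = -2441; answer -2441
Stage 3: R2 = -2441; w = 90901; 90901 is prime, so its only divisors are 1 and 90901; sigma = 1 + 90901 = 90902; answer 90902

90902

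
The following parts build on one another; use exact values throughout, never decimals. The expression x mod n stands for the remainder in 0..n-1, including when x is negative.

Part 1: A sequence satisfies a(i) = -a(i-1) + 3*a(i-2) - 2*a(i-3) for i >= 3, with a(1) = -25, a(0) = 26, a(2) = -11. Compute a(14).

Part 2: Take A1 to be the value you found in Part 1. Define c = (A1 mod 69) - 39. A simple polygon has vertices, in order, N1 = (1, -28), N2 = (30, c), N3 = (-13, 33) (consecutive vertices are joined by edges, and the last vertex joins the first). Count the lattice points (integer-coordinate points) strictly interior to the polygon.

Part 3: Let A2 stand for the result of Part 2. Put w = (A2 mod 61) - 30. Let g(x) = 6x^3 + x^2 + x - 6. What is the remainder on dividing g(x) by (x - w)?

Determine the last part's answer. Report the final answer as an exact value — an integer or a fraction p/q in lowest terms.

-20046

Part 1: a(3) = -1*(-11) + 3*(-25) - 2*(26) = -116; iterating: a(3)=-116, a(4)=133, a(5)=-459, a(6)=1090, a(7)=-2733, a(8)=6921, a(9)=-17300, a(10)=43529, a(11)=-109271, a(12)=274458, a(13)=-689329, a(14)=1731245; answer 1731245
Part 2: A1 = 1731245; c = -4; cross terms: (1*-4 - 30*-28)=836, (30*33 - -13*-4)=938, (-13*-28 - 1*33)=331; twice the area = |2105| = 2105; area = 2105/2; boundary points = 1 + 1 + 1 = 3; strictly interior points = area - boundary/2 + 1 = 1052; answer 1052
Part 3: A2 = 1052; w = -15; remainder = value at the root: 6*(-15)^3 + 1*(-15)^2 + 1*(-15)^1 - 6 = (-20250) + (225) + (-15) + (-6) = -20046; answer -20046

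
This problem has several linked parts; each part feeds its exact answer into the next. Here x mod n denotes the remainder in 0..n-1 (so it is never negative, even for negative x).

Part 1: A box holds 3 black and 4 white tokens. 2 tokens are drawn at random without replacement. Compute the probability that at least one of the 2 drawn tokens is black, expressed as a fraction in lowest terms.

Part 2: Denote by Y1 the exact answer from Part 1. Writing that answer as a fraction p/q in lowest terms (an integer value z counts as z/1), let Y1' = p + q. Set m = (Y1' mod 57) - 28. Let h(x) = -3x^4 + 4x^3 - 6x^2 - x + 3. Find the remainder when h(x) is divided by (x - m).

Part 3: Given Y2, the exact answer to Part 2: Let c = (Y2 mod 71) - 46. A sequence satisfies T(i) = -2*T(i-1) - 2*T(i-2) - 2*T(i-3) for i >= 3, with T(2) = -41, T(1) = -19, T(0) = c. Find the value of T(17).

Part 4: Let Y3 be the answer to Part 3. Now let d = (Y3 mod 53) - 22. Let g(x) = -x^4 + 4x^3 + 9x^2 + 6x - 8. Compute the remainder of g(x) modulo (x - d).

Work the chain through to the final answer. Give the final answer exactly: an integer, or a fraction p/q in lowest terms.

-8170

Part 1: total draws C(7,2) = 21; complement C(4,2) = 6; favorable 21 - 6 = 15; P = 5/7; answer 5/7
Part 2: Y1 = 5/7; threaded value p + q = 12; m = -16; remainder = value at the root: -3*(-16)^4 + 4*(-16)^3 - 6*(-16)^2 - 1*(-16)^1 + 3 = (-196608) + (-16384) + (-1536) + (16) + (3) = -214509; answer -214509
Part 3: Y2 = -214509; c = 7; T(3) = -2*(-41) - 2*(-19) - 2*(7) = 106; iterating: T(3)=106, T(4)=-92, T(5)=54, T(6)=-136, T(7)=348, T(8)=-532, T(9)=640, T(10)=-912, T(11)=1608, T(12)=-2672, T(13)=3952, T(14)=-5776, T(15)=8992, T(16)=-14336, T(17)=22240; answer 22240
Part 4: Y3 = 22240; d = 11; remainder = value at the root: -1*(11)^4 + 4*(11)^3 + 9*(11)^2 + 6*(11)^1 - 8 = (-14641) + (5324) + (1089) + (66) + (-8) = -8170; answer -8170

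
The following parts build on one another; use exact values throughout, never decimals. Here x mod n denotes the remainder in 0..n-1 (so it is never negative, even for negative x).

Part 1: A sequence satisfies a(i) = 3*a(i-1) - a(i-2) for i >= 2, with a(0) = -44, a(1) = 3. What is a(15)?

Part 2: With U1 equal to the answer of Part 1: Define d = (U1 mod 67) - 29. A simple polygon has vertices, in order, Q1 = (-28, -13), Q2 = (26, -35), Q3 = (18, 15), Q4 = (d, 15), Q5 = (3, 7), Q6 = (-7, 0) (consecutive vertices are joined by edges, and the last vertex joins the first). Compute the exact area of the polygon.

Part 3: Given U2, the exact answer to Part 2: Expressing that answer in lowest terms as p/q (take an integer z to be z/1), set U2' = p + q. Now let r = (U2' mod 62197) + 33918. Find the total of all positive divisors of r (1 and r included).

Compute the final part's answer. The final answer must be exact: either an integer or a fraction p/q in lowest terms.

Part 1: a(2) = 3*(3) - 1*(-44) = 53; iterating: a(2)=53, a(3)=156, a(4)=415, a(5)=1089, a(6)=2852, a(7)=7467, a(8)=19549, a(9)=51180, a(10)=133991, a(11)=350793, a(12)=918388, a(13)=2404371, a(14)=6294725, a(15)=16479804; answer 16479804
Part 2: U1 = 16479804; d = -14; cross terms: (-28*-35 - 26*-13)=1318, (26*15 - 18*-35)=1020, (18*15 - -14*15)=480, (-14*7 - 3*15)=-143, (3*0 - -7*7)=49, (-7*-13 - -28*0)=91; twice the area = |2815| = 2815; area = 2815/2; answer 2815/2
Part 3: U2 = 2815/2; threaded value p + q = 2817; r = 36735; 36735 = 3 * 5 * 31 * 79; sigma = (1 + 3) * (1 + 5) * (1 + 31) * (1 + 79) = 4 * 6 * 32 * 80 = 61440; answer 61440

61440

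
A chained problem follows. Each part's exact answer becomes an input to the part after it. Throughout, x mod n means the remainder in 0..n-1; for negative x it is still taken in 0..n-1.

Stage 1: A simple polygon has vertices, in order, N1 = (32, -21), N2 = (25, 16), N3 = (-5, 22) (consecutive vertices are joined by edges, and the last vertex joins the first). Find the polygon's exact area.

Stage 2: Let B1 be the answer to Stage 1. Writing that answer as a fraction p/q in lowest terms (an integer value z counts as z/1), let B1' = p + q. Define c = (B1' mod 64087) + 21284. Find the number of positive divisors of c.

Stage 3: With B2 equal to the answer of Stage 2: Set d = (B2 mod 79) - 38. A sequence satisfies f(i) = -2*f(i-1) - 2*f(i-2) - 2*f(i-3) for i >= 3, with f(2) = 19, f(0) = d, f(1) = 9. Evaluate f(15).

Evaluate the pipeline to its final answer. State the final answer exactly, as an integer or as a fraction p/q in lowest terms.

3520

Stage 1: cross terms: (32*16 - 25*-21)=1037, (25*22 - -5*16)=630, (-5*-21 - 32*22)=-599; twice the area = |1068| = 1068; area = 534; answer 534
Stage 2: B1 = 534; threaded value p + q = 535; c = 21819; 21819 = 3 * 7 * 1039; number of divisors = (1+1) * (1+1) * (1+1) = 8; answer 8
Stage 3: B2 = 8; d = -30; f(3) = -2*(19) - 2*(9) - 2*(-30) = 4; iterating: f(3)=4, f(4)=-64, f(5)=82, f(6)=-44, f(7)=52, f(8)=-180, f(9)=344, f(10)=-432, f(11)=536, f(12)=-896, f(13)=1584, f(14)=-2448, f(15)=3520; answer 3520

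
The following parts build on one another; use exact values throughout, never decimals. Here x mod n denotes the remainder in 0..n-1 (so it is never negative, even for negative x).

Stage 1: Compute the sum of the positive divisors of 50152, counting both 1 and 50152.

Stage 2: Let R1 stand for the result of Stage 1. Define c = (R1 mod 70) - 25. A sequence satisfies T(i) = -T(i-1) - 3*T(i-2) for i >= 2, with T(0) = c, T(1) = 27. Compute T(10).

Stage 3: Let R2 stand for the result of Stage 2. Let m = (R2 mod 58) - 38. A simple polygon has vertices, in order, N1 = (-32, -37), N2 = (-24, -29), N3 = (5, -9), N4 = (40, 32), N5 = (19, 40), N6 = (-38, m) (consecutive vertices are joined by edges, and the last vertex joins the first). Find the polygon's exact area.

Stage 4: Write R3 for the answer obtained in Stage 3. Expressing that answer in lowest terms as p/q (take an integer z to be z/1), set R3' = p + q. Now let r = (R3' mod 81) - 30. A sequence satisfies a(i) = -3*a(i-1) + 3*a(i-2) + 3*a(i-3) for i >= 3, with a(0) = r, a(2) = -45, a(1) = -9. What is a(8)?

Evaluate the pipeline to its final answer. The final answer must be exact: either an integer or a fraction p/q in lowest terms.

Stage 1: 50152 = 2^3 * 6269; sigma = (1 + 2 + 4 + 8) * (1 + 6269) = 15 * 6270 = 94050; answer 94050
Stage 2: R1 = 94050; c = 15; T(2) = -1*(27) - 3*(15) = -72; iterating: T(2)=-72, T(3)=-9, T(4)=225, T(5)=-198, T(6)=-477, T(7)=1071, T(8)=360, T(9)=-3573, T(10)=2493; answer 2493
Stage 3: R2 = 2493; m = 19; cross terms: (-32*-29 - -24*-37)=40, (-24*-9 - 5*-29)=361, (5*32 - 40*-9)=520, (40*40 - 19*32)=992, (19*19 - -38*40)=1881, (-38*-37 - -32*19)=2014; twice the area = |5808| = 5808; area = 2904; answer 2904
Stage 4: R3 = 2904; threaded value p + q = 2905; r = 40; a(3) = -3*(-45) + 3*(-9) + 3*(40) = 228; iterating: a(3)=228, a(4)=-846, a(5)=3087, a(6)=-11115, a(7)=40068, a(8)=-144288; answer -144288

-144288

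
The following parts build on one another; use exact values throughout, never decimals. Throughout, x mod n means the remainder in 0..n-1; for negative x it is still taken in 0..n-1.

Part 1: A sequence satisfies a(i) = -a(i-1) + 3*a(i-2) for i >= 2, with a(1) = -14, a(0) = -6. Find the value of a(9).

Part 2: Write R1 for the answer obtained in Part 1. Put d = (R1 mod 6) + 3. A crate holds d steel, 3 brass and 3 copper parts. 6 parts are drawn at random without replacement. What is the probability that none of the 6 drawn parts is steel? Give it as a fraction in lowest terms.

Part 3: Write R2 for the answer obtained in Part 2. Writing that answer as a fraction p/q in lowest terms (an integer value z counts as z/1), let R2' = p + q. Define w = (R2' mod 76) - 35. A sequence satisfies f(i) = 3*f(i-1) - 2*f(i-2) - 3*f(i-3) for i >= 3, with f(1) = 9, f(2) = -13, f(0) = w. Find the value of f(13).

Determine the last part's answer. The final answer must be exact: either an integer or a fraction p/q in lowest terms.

Part 1: a(2) = -1*(-14) + 3*(-6) = -4; iterating: a(2)=-4, a(3)=-38, a(4)=26, a(5)=-140, a(6)=218, a(7)=-638, a(8)=1292, a(9)=-3206; answer -3206
Part 2: R1 = -3206; d = 7; total draws C(13,6) = 1716; favorable C(6,6) = 1; P = 1/1716; answer 1/1716
Part 3: R2 = 1/1716; threaded value p + q = 1717; w = 10; f(3) = 3*(-13) - 2*(9) - 3*(10) = -87; iterating: f(3)=-87, f(4)=-262, f(5)=-573, f(6)=-934, f(7)=-870, f(8)=977, f(9)=7473, f(10)=23075, f(11)=51348, f(12)=85475, f(13)=84504; answer 84504

84504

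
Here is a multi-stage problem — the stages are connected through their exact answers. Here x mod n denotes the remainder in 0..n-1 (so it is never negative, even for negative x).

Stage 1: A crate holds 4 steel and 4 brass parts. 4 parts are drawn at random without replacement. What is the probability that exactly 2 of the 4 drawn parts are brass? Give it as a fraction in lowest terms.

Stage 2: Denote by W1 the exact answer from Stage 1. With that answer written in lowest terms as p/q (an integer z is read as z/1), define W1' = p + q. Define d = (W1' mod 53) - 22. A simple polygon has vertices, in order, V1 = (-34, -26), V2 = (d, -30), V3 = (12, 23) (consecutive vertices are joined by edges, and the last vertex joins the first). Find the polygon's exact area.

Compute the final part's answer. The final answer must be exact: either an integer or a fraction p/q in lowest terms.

386

Stage 1: total draws C(8,4) = 70; favorable C(4,2)*C(4,2) = 36; P = 18/35; answer 18/35
Stage 2: W1 = 18/35; threaded value p + q = 53; d = -22; cross terms: (-34*-30 - -22*-26)=448, (-22*23 - 12*-30)=-146, (12*-26 - -34*23)=470; twice the area = |772| = 772; area = 386; answer 386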